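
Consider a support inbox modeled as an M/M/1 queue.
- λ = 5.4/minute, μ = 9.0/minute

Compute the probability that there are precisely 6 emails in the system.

ρ = λ/μ = 5.4/9.0 = 0.6000
P(n) = (1-ρ)ρⁿ
P(6) = (1-0.6000) × 0.6000^6
P(6) = 0.4000 × 0.04666
P(6) = 0.01866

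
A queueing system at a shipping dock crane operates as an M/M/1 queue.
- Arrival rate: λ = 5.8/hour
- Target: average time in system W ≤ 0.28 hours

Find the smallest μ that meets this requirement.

For M/M/1: W = 1/(μ-λ)
Need W ≤ 0.28, so 1/(μ-λ) ≤ 0.28
μ - λ ≥ 1/0.28 = 3.5714
μ ≥ 5.8 + 3.5714 = 9.3714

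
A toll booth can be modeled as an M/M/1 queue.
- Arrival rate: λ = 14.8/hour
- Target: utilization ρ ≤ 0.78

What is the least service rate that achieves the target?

ρ = λ/μ, so μ = λ/ρ
μ ≥ 14.8/0.78 = 18.9744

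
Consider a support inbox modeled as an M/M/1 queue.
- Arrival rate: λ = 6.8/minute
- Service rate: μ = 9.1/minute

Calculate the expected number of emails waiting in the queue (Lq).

ρ = λ/μ = 6.8/9.1 = 0.7473
For M/M/1: Lq = λ²/(μ(μ-λ))
Lq = 46.24/(9.1 × 2.30)
Lq = 2.2093 emails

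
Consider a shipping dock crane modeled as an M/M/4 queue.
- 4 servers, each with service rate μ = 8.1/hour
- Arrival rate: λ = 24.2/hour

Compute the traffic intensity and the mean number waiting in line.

Traffic intensity: ρ = λ/(cμ) = 24.2/(4×8.1) = 0.7469
Since ρ = 0.7469 < 1, system is stable.
Offered load a = λ/μ = cρ = 24.2/8.1 = 2.9877
P₀ = [ Σₙ₌₀^3 aⁿ/n! + a^4/(4!(1-ρ)) ]⁻¹
Σ = a^0/0! + a^1/1! + a^2/2! + a^3/3! = 1.0000 + 2.9877 + 4.4630 + 4.4447 = 12.8954
a^4/(4!(1-ρ)) = 79.6749/(24 × 0.253086) = 13.1172
P₀ = 1/(12.8954 + 13.1172) = 0.03844
Lq = P₀·a^4·ρ / (4!(1-ρ)²) = 0.038443 × 79.6749 × 0.74691 / (24 × 0.064053) = 1.4882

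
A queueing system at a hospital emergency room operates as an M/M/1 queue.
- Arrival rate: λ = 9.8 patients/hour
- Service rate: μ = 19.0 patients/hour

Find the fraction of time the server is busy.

Server utilization: ρ = λ/μ
ρ = 9.8/19.0 = 0.5158
The server is busy 51.58% of the time.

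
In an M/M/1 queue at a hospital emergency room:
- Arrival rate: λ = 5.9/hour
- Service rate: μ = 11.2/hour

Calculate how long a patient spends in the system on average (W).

First, compute utilization: ρ = λ/μ = 5.9/11.2 = 0.5268
For M/M/1: W = 1/(μ-λ)
W = 1/(11.2-5.9) = 1/5.30
W = 0.1887 hours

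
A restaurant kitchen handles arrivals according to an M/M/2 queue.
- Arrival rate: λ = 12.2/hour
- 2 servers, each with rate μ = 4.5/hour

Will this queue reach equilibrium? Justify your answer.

Stability requires ρ = λ/(cμ) < 1
ρ = 12.2/(2 × 4.5) = 12.2/9.00 = 1.3556
Since 1.3556 ≥ 1, the system is UNSTABLE.
Need c > λ/μ = 12.2/4.5 = 2.71.
Minimum servers needed: c = 3.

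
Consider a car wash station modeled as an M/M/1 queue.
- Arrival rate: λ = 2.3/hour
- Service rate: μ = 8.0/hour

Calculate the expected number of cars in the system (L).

ρ = λ/μ = 2.3/8.0 = 0.2875
For M/M/1: L = λ/(μ-λ)
L = 2.3/(8.0-2.3) = 2.3/5.70
L = 0.4035 cars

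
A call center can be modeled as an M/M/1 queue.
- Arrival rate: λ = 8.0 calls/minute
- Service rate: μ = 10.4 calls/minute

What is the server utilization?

Server utilization: ρ = λ/μ
ρ = 8.0/10.4 = 0.7692
The server is busy 76.92% of the time.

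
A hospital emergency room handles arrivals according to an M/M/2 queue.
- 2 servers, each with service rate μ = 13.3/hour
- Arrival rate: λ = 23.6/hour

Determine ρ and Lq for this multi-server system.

Traffic intensity: ρ = λ/(cμ) = 23.6/(2×13.3) = 0.8872
Since ρ = 0.8872 < 1, system is stable.
Offered load a = λ/μ = cρ = 23.6/13.3 = 1.7744
P₀ = [ Σₙ₌₀^1 aⁿ/n! + a^2/(2!(1-ρ)) ]⁻¹
Σ = a^0/0! + a^1/1! = 1.0000 + 1.7744 = 2.7744
a^2/(2!(1-ρ)) = 3.14862/(2 × 0.112782) = 13.9589
P₀ = 1/(2.7744 + 13.9589) = 0.05976
Lq = P₀·a^2·ρ / (2!(1-ρ)²) = 0.059760956 × 3.1486234 × 0.88721805 / (2 × 0.012719769) = 6.5624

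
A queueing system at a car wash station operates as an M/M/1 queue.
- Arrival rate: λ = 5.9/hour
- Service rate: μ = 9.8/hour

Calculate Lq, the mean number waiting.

ρ = λ/μ = 5.9/9.8 = 0.6020
For M/M/1: Lq = λ²/(μ(μ-λ))
Lq = 34.81/(9.8 × 3.90)
Lq = 0.9108 cars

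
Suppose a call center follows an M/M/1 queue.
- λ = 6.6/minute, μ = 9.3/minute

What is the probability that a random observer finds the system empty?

ρ = λ/μ = 6.6/9.3 = 0.7097
P(0) = 1 - ρ = 1 - 0.7097 = 0.2903
The server is idle 29.03% of the time.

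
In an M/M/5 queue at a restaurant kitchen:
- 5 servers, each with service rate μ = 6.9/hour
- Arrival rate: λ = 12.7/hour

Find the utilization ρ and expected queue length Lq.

Traffic intensity: ρ = λ/(cμ) = 12.7/(5×6.9) = 0.3681
Since ρ = 0.3681 < 1, system is stable.
Offered load a = λ/μ = cρ = 12.7/6.9 = 1.8406
P₀ = [ Σₙ₌₀^4 aⁿ/n! + a^5/(5!(1-ρ)) ]⁻¹
Σ = a^0/0! + a^1/1! + a^2/2! + a^3/3! + a^4/4! = 1.0000 + 1.8406 + 1.6939 + 1.0392 + 0.4782 = 6.0519
a^5/(5!(1-ρ)) = 21.1239/(120 × 0.6319) = 0.2786
P₀ = 1/(6.0519 + 0.2786) = 0.1580
Lq = P₀·a^5·ρ / (5!(1-ρ)²) = 0.1580 × 21.1239 × 0.3681 / (120 × 0.3993) = 0.02564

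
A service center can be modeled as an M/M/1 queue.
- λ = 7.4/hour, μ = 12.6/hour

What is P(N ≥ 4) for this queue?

ρ = λ/μ = 7.4/12.6 = 0.5873
P(N ≥ n) = ρⁿ
P(N ≥ 4) = 0.5873^4
P(N ≥ 4) = 0.1190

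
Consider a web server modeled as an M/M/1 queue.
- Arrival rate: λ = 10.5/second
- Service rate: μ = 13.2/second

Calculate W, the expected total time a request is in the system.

First, compute utilization: ρ = λ/μ = 10.5/13.2 = 0.7955
For M/M/1: W = 1/(μ-λ)
W = 1/(13.2-10.5) = 1/2.70
W = 0.3704 seconds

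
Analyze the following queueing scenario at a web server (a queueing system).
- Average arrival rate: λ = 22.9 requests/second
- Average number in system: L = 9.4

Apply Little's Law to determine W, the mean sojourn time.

Little's Law: L = λW, so W = L/λ
W = 9.4/22.9 = 0.4105 seconds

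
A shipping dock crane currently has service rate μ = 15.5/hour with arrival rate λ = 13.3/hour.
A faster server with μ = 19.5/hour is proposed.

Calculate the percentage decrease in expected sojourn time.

System 1: ρ₁ = 13.3/15.5 = 0.8581, W₁ = 1/(15.5-13.3) = 0.45455
System 2: ρ₂ = 13.3/19.5 = 0.6821, W₂ = 1/(19.5-13.3) = 0.16129
Improvement: (W₁-W₂)/W₁ = (0.45455-0.16129)/0.45455 = 64.52%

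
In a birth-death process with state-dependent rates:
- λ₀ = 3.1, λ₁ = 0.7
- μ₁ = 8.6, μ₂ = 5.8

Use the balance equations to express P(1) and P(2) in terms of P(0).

Balance equations:
State 0: λ₀P₀ = μ₁P₁ → P₁ = (λ₀/μ₁)P₀ = (3.1/8.6)P₀ = 0.3605P₀
State 1: P₂ = (λ₀λ₁)/(μ₁μ₂)P₀ = (3.1×0.7)/(8.6×5.8)P₀ = 0.04350P₀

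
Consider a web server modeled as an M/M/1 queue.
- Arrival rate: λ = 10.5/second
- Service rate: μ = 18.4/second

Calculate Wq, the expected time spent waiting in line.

First, compute utilization: ρ = λ/μ = 10.5/18.4 = 0.5707
For M/M/1: Wq = λ/(μ(μ-λ))
Wq = 10.5/(18.4 × (18.4-10.5))
Wq = 10.5/(18.4 × 7.90)
Wq = 0.07223 seconds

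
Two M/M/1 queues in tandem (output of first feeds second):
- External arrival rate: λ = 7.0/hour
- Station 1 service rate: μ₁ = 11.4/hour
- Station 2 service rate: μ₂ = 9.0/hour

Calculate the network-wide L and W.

By Jackson's theorem, each station behaves as independent M/M/1.
Station 1: ρ₁ = 7.0/11.4 = 0.6140, L₁ = ρ₁/(1-ρ₁) = λ/(μ₁-λ) = 7.0/4.40 = 1.5909
Station 2: ρ₂ = 7.0/9.0 = 0.7778, L₂ = ρ₂/(1-ρ₂) = λ/(μ₂-λ) = 7.0/2.00 = 3.5000
Total: L = L₁ + L₂ = 1.5909 + 3.5000 = 5.0909
W = L/λ = 5.0909/7.0 = 0.7273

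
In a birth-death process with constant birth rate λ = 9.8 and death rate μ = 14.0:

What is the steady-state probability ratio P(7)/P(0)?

For constant rates: P(n)/P(0) = (λ/μ)^n
P(7)/P(0) = (9.8/14.0)^7 = 0.7000^7 = 0.08235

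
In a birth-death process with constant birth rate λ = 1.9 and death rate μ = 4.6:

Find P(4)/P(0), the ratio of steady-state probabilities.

For constant rates: P(n)/P(0) = (λ/μ)^n
P(4)/P(0) = (1.9/4.6)^4 = 0.41304^4 = 0.02911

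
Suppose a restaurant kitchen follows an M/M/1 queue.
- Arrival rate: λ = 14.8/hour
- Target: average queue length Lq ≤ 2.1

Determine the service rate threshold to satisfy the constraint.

For M/M/1: Lq = λ²/(μ(μ-λ))
Need Lq ≤ 2.1, i.e. μ(μ-λ) ≥ λ²/2.1
μ² - 14.8μ - 219.04/2.1 ≥ 0  →  μ² - 14.8μ - 104.30476 ≥ 0
Quadratic formula (positive root): μ = [λ + √(λ² + 4×104.30476)]/2
Discriminant: 219.04 + 4×104.30476 = 636.2590, √636.2590 = 25.2242
μ ≥ (14.8 + 25.2242)/2 = 20.0121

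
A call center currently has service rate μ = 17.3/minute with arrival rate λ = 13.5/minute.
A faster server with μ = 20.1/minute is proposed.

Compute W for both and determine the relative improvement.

System 1: ρ₁ = 13.5/17.3 = 0.7803, W₁ = 1/(17.3-13.5) = 0.26316
System 2: ρ₂ = 13.5/20.1 = 0.6716, W₂ = 1/(20.1-13.5) = 0.15152
Improvement: (W₁-W₂)/W₁ = (0.26316-0.15152)/0.26316 = 42.42%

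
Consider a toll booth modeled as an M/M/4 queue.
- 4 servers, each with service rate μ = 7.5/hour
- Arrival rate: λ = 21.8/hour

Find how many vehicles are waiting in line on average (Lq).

Traffic intensity: ρ = λ/(cμ) = 21.8/(4×7.5) = 0.7267
Since ρ = 0.7267 < 1, system is stable.
Offered load a = λ/μ = cρ = 21.8/7.5 = 2.9067
P₀ = [ Σₙ₌₀^3 aⁿ/n! + a^4/(4!(1-ρ)) ]⁻¹
Σ = a^0/0! + a^1/1! + a^2/2! + a^3/3! = 1.0000 + 2.9067 + 4.2244 + 4.0929 = 12.2240
a^4/(4!(1-ρ)) = 71.3807/(24 × 0.273333) = 10.8812
P₀ = 1/(12.2240 + 10.8812) = 0.04328
Lq = P₀·a^4·ρ / (4!(1-ρ)²) = 0.043280 × 71.3807 × 0.72667 / (24 × 0.074711) = 1.2520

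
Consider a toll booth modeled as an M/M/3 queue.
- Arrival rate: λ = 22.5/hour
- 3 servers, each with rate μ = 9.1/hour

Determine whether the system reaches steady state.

Stability requires ρ = λ/(cμ) < 1
ρ = 22.5/(3 × 9.1) = 22.5/27.30 = 0.8242
Since 0.8242 < 1, the system is STABLE.
The servers are busy 82.42% of the time.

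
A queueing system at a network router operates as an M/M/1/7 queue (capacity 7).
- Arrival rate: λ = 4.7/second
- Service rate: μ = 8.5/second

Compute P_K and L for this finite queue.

ρ = λ/μ = 4.7/8.5 = 0.55294
P₀ = (1-ρ)/(1-ρ^(K+1)) = (1-0.55294)/(1-0.55294^8) = 0.4471/0.9913 = 0.4510
P_K = P₀×ρ^K = 0.45100 × 0.55294^7 = 0.45100 × 0.015803 = 0.007127
Blocking probability P_7 = 0.007127 (0.71%)
L = ρ[1 - (K+1)ρ^K + Kρ^(K+1)] / [(1-ρ)(1-ρ^(K+1))]
L = 0.55294 × (1 - 8×0.01580 + 7×0.008738) / ((1 - 0.55294) × (1 - 0.008738)) = 1.1663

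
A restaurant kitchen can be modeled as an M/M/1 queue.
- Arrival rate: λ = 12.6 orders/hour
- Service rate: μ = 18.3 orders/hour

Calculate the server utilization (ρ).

Server utilization: ρ = λ/μ
ρ = 12.6/18.3 = 0.6885
The server is busy 68.85% of the time.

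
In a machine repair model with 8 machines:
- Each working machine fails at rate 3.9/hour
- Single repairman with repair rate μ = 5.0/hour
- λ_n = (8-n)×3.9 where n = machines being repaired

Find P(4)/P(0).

P(4)/P(0) = ∏_{i=0}^{4-1} λ_i/μ_{i+1}
= (8-0)×3.9/5.0 × (8-1)×3.9/5.0 × (8-2)×3.9/5.0 × (8-3)×3.9/5.0
= 621.8529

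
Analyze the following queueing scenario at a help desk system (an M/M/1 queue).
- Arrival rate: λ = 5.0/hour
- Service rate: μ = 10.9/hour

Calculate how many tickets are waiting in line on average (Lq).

ρ = λ/μ = 5.0/10.9 = 0.4587
For M/M/1: Lq = λ²/(μ(μ-λ))
Lq = 25.00/(10.9 × 5.90)
Lq = 0.3887 tickets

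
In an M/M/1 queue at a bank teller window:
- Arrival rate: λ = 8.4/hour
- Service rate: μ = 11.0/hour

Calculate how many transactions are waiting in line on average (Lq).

ρ = λ/μ = 8.4/11.0 = 0.7636
For M/M/1: Lq = λ²/(μ(μ-λ))
Lq = 70.56/(11.0 × 2.60)
Lq = 2.4671 transactions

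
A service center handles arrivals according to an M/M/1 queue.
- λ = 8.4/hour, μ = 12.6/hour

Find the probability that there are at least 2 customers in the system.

ρ = λ/μ = 8.4/12.6 = 0.66667
P(N ≥ n) = ρⁿ
P(N ≥ 2) = 0.66667^2
P(N ≥ 2) = 0.4444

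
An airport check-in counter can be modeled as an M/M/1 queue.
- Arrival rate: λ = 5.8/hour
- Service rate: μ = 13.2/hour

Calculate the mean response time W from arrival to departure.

First, compute utilization: ρ = λ/μ = 5.8/13.2 = 0.4394
For M/M/1: W = 1/(μ-λ)
W = 1/(13.2-5.8) = 1/7.40
W = 0.1351 hours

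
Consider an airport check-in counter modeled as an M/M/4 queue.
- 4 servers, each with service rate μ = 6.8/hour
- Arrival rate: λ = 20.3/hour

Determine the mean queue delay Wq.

Traffic intensity: ρ = λ/(cμ) = 20.3/(4×6.8) = 0.7463
Since ρ = 0.7463 < 1, system is stable.
Offered load a = λ/μ = cρ = 20.3/6.8 = 2.9853
P₀ = [ Σₙ₌₀^3 aⁿ/n! + a^4/(4!(1-ρ)) ]⁻¹
Σ = a^0/0! + a^1/1! + a^2/2! + a^3/3! = 1.0000 + 2.9853 + 4.4560 + 4.4341 = 12.8754
a^4/(4!(1-ρ)) = 79.4234/(24 × 0.253676) = 13.0454
P₀ = 1/(12.8754 + 13.0454) = 0.03858
Lq = P₀·a^4·ρ / (4!(1-ρ)²) = 0.03858 × 79.4234 × 0.7463 / (24 × 0.06435) = 1.4807
Wq = Lq/λ = 1.4807/20.3 = 0.07294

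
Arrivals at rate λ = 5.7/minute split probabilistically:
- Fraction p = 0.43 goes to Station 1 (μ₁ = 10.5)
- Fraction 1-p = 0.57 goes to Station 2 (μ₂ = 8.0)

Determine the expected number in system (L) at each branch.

Effective rates: λ₁ = 5.7×0.43 = 2.451, λ₂ = 5.7×0.57 = 3.249
Station 1: ρ₁ = 2.451/10.5 = 0.2334, L₁ = ρ₁/(1-ρ₁) = 0.2334/(1-0.2334) = 0.3045
Station 2: ρ₂ = 3.249/8.0 = 0.40613, L₂ = ρ₂/(1-ρ₂) = 0.40613/(1-0.40613) = 0.6839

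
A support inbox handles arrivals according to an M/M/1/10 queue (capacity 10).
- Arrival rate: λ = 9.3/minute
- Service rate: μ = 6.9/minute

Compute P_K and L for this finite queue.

ρ = λ/μ = 9.3/6.9 = 1.34783
P₀ = (1-ρ)/(1-ρ^(K+1)) = (1-1.34783)/(1-1.34783^11) = -0.3478/-25.6677 = 0.01355
P_K = P₀×ρ^K = 0.01355 × 1.34783^10 = 0.01355 × 19.7857 = 0.2681
Blocking probability P_10 = 0.2681 (26.81%)
L = ρ[1 - (K+1)ρ^K + Kρ^(K+1)] / [(1-ρ)(1-ρ^(K+1))]
L = 1.34783 × (1 - 11×19.78569 + 10×26.66775) / ((1 - 1.34783) × (1 - 26.66775)) = 7.5536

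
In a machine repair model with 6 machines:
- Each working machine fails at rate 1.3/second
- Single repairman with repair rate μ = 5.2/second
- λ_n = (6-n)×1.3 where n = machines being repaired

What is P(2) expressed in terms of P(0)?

P(2)/P(0) = ∏_{i=0}^{2-1} λ_i/μ_{i+1}
= (6-0)×1.3/5.2 × (6-1)×1.3/5.2
= 1.8750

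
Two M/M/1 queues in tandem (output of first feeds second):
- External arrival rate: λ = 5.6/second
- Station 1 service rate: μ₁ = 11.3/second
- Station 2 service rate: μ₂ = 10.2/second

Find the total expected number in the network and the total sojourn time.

By Jackson's theorem, each station behaves as independent M/M/1.
Station 1: ρ₁ = 5.6/11.3 = 0.4956, L₁ = ρ₁/(1-ρ₁) = λ/(μ₁-λ) = 5.6/5.70 = 0.982456
Station 2: ρ₂ = 5.6/10.2 = 0.5490, L₂ = ρ₂/(1-ρ₂) = λ/(μ₂-λ) = 5.6/4.60 = 1.21739
Total: L = L₁ + L₂ = 0.982456 + 1.21739 = 2.1998
W = L/λ = 2.1998/5.6 = 0.3928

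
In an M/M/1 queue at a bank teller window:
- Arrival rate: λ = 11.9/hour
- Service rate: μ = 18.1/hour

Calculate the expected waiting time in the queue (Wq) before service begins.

First, compute utilization: ρ = λ/μ = 11.9/18.1 = 0.6575
For M/M/1: Wq = λ/(μ(μ-λ))
Wq = 11.9/(18.1 × (18.1-11.9))
Wq = 11.9/(18.1 × 6.20)
Wq = 0.1060 hours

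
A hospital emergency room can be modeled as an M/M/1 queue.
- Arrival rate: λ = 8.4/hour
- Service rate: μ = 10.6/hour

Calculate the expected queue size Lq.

ρ = λ/μ = 8.4/10.6 = 0.7925
For M/M/1: Lq = λ²/(μ(μ-λ))
Lq = 70.56/(10.6 × 2.20)
Lq = 3.0257 patients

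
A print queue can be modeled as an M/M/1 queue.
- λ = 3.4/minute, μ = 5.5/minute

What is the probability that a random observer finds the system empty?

ρ = λ/μ = 3.4/5.5 = 0.6182
P(0) = 1 - ρ = 1 - 0.6182 = 0.3818
The server is idle 38.18% of the time.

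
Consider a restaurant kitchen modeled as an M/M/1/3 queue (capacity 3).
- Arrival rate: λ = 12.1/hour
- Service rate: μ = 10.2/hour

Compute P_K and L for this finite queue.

ρ = λ/μ = 12.1/10.2 = 1.1863
P₀ = (1-ρ)/(1-ρ^(K+1)) = (1-1.1863)/(1-1.1863^4) = -0.1863/-0.9805 = 0.1900
P_K = P₀×ρ^K = 0.1900 × 1.1863^3 = 0.1900 × 1.6695 = 0.3172
Blocking probability P_3 = 0.3172 (31.72%)
L = ρ[1 - (K+1)ρ^K + Kρ^(K+1)] / [(1-ρ)(1-ρ^(K+1))]
L = 1.1863 × (1 - 4×1.669489 + 3×1.980515) / ((1 - 1.1863) × (1 - 1.980515)) = 1.7118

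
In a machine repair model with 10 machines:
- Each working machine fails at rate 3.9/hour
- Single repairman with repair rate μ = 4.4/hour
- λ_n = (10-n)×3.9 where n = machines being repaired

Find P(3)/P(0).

P(3)/P(0) = ∏_{i=0}^{3-1} λ_i/μ_{i+1}
= (10-0)×3.9/4.4 × (10-1)×3.9/4.4 × (10-2)×3.9/4.4
= 501.3815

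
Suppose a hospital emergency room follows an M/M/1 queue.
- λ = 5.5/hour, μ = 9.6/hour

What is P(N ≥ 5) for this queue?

ρ = λ/μ = 5.5/9.6 = 0.5729
P(N ≥ n) = ρⁿ
P(N ≥ 5) = 0.5729^5
P(N ≥ 5) = 0.06172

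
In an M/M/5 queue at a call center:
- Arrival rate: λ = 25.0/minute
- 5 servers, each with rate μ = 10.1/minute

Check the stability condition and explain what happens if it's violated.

Stability requires ρ = λ/(cμ) < 1
ρ = 25.0/(5 × 10.1) = 25.0/50.50 = 0.4950
Since 0.4950 < 1, the system is STABLE.
The servers are busy 49.50% of the time.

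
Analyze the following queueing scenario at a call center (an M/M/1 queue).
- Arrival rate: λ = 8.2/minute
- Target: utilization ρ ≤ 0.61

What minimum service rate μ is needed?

ρ = λ/μ, so μ = λ/ρ
μ ≥ 8.2/0.61 = 13.4426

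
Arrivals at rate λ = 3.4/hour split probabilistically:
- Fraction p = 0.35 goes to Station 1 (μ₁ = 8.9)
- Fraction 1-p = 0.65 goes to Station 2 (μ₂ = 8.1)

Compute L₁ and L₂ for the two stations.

Effective rates: λ₁ = 3.4×0.35 = 1.19, λ₂ = 3.4×0.65 = 2.21
Station 1: ρ₁ = 1.19/8.9 = 0.1337, L₁ = ρ₁/(1-ρ₁) = 0.1337/(1-0.1337) = 0.1543
Station 2: ρ₂ = 2.21/8.1 = 0.27284, L₂ = ρ₂/(1-ρ₂) = 0.27284/(1-0.27284) = 0.3752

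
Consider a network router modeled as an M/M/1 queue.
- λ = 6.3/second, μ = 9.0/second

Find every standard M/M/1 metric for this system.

Step 1: ρ = λ/μ = 6.3/9.0 = 0.7000
Step 2: L = λ/(μ-λ) = 6.3/2.70 = 2.3333
Step 3: Lq = λ²/(μ(μ-λ)) = 39.69/(9.0×2.70) = 1.6333
Step 4: W = 1/(μ-λ) = 1/2.70 = 0.37037
Step 5: Wq = λ/(μ(μ-λ)) = 6.3/(9.0×2.70) = 0.2593
Step 6: P(0) = 1-ρ = 0.3000
Verify: L = λW = 6.3×0.37037 = 2.3333 ✔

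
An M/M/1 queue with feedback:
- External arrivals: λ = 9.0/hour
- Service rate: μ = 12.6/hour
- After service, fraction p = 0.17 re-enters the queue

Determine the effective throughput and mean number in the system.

Effective arrival rate: λ_eff = λ/(1-p) = 9.0/(1-0.17) = 9.0/0.83 = 10.84337
ρ = λ_eff/μ = 10.84337/12.6 = 0.860585
L = ρ/(1-ρ) = 0.860585/(1-0.860585) = 6.1728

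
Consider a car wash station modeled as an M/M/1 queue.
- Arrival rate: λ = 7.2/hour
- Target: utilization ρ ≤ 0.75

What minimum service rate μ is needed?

ρ = λ/μ, so μ = λ/ρ
μ ≥ 7.2/0.75 = 9.6000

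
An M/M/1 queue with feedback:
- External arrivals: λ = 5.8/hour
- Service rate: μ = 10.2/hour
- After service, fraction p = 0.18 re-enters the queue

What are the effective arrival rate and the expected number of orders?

Effective arrival rate: λ_eff = λ/(1-p) = 5.8/(1-0.18) = 5.8/0.82 = 7.0732
ρ = λ_eff/μ = 7.0732/10.2 = 0.69345
L = ρ/(1-ρ) = 0.69345/(1-0.69345) = 2.2621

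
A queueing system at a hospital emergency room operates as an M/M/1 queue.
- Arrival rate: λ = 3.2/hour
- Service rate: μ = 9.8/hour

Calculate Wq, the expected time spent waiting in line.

First, compute utilization: ρ = λ/μ = 3.2/9.8 = 0.3265
For M/M/1: Wq = λ/(μ(μ-λ))
Wq = 3.2/(9.8 × (9.8-3.2))
Wq = 3.2/(9.8 × 6.60)
Wq = 0.04947 hours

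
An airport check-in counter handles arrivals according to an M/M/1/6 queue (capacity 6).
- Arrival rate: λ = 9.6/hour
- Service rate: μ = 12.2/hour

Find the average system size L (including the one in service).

ρ = λ/μ = 9.6/12.2 = 0.786885
P₀ = (1-ρ)/(1-ρ^(K+1)) = (1-0.786885)/(1-0.786885^7) = 0.2131/0.8132 = 0.2621
P_K = P₀×ρ^K = 0.26207 × 0.786885^6 = 0.26207 × 0.23739 = 0.06221
L = ρ[1 - (K+1)ρ^K + Kρ^(K+1)] / [(1-ρ)(1-ρ^(K+1))]
L = 0.786885 × (1 - 7×0.237393 + 6×0.186801) / ((1 - 0.786885) × (1 - 0.186801)) = 2.0843 passengers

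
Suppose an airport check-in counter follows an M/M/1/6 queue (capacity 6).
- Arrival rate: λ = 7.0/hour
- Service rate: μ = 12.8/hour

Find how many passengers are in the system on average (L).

ρ = λ/μ = 7.0/12.8 = 0.546875
P₀ = (1-ρ)/(1-ρ^(K+1)) = (1-0.546875)/(1-0.546875^7) = 0.453125/0.985371 = 0.4599
P_K = P₀×ρ^K = 0.4599 × 0.546875^6 = 0.4599 × 0.02675 = 0.01230
L = ρ[1 - (K+1)ρ^K + Kρ^(K+1)] / [(1-ρ)(1-ρ^(K+1))]
L = 0.546875 × (1 - 7×0.02675 + 6×0.01463) / ((1 - 0.546875) × (1 - 0.01463)) = 1.1030 passengers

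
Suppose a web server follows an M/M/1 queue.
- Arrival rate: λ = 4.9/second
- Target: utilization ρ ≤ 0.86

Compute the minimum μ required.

ρ = λ/μ, so μ = λ/ρ
μ ≥ 4.9/0.86 = 5.6977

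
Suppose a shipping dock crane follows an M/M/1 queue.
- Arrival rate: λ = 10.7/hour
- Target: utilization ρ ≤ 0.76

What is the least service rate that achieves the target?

ρ = λ/μ, so μ = λ/ρ
μ ≥ 10.7/0.76 = 14.0789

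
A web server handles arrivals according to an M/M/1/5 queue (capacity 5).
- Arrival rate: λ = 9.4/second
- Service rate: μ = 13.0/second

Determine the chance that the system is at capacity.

ρ = λ/μ = 9.4/13.0 = 0.723077
P₀ = (1-ρ)/(1-ρ^(K+1)) = (1-0.723077)/(1-0.723077^6) = 0.2769/0.8571 = 0.3231
P_K = P₀×ρ^K = 0.32310 × 0.723077^5 = 0.32310 × 0.19766 = 0.06386
Blocking probability = 6.39%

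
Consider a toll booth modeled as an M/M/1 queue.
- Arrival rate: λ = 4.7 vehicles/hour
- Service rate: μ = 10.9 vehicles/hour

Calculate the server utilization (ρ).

Server utilization: ρ = λ/μ
ρ = 4.7/10.9 = 0.4312
The server is busy 43.12% of the time.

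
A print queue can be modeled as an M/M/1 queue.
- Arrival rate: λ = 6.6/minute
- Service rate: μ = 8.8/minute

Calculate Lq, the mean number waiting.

ρ = λ/μ = 6.6/8.8 = 0.7500
For M/M/1: Lq = λ²/(μ(μ-λ))
Lq = 43.56/(8.8 × 2.20)
Lq = 2.2500 jobs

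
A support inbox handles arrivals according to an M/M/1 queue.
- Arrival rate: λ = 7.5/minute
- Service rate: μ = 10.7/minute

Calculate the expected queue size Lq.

ρ = λ/μ = 7.5/10.7 = 0.7009
For M/M/1: Lq = λ²/(μ(μ-λ))
Lq = 56.25/(10.7 × 3.20)
Lq = 1.6428 emails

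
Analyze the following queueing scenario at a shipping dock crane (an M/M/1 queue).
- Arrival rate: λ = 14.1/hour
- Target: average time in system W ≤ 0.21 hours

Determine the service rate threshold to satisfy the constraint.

For M/M/1: W = 1/(μ-λ)
Need W ≤ 0.21, so 1/(μ-λ) ≤ 0.21
μ - λ ≥ 1/0.21 = 4.7619
μ ≥ 14.1 + 4.7619 = 18.8619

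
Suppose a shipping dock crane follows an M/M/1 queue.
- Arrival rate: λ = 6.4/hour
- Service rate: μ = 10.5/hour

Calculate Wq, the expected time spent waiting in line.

First, compute utilization: ρ = λ/μ = 6.4/10.5 = 0.6095
For M/M/1: Wq = λ/(μ(μ-λ))
Wq = 6.4/(10.5 × (10.5-6.4))
Wq = 6.4/(10.5 × 4.10)
Wq = 0.1487 hours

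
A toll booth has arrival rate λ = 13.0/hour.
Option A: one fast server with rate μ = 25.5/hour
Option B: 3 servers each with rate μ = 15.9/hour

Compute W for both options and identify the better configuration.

Option A: single server μ = 25.5 (M/M/1)
  ρ_A = 13.0/25.5 = 0.5098
  W_A = 1/(μ-λ) = 1/(25.5-13.0) = 1/12.50 = 0.08000

Option B: 3 servers μ = 15.9 (M/M/3)
  ρ_B = λ/(cμ) = 13.0/(3×15.9) = 0.2725
  Offered load a = λ/μ = cρ = 13.0/15.9 = 0.8176
  P₀ = [ Σₙ₌₀^2 aⁿ/n! + a^3/(3!(1-ρ)) ]⁻¹
  Σ = a^0/0! + a^1/1! + a^2/2! = 1.0000 + 0.81761 + 0.33424 = 2.1519
  a^3/(3!(1-ρ)) = 0.5466/(6 × 0.7275) = 0.1252
  P₀ = 1/(2.1519 + 0.1252) = 0.4392
  Lq = P₀·a^3·ρ / (3!(1-ρ)²) = 0.4392 × 0.5466 × 0.2725 / (6 × 0.5292) = 0.02060
  Wq_B = Lq/λ = 0.02060/13.0 = 0.001585
  W_B = Wq_B + 1/μ = 0.001585 + 0.06289 = 0.06448

Since W_B = 0.06448 < W_A = 0.08000, Option B (multiple servers) has the shorter time in system.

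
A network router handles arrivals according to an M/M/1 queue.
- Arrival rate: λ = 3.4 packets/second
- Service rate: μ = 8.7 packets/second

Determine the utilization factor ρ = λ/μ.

Server utilization: ρ = λ/μ
ρ = 3.4/8.7 = 0.3908
The server is busy 39.08% of the time.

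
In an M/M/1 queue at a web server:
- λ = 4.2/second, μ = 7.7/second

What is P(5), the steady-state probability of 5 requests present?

ρ = λ/μ = 4.2/7.7 = 0.5455
P(n) = (1-ρ)ρⁿ
P(5) = (1-0.5455) × 0.5455^5
P(5) = 0.4545 × 0.04830
P(5) = 0.02195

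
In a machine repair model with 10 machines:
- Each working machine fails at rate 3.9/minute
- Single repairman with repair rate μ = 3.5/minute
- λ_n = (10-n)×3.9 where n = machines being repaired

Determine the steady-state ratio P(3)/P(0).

P(3)/P(0) = ∏_{i=0}^{3-1} λ_i/μ_{i+1}
= (10-0)×3.9/3.5 × (10-1)×3.9/3.5 × (10-2)×3.9/3.5
= 996.1441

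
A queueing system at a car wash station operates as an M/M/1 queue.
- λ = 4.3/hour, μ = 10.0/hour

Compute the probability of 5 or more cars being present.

ρ = λ/μ = 4.3/10.0 = 0.4300
P(N ≥ n) = ρⁿ
P(N ≥ 5) = 0.4300^5
P(N ≥ 5) = 0.01470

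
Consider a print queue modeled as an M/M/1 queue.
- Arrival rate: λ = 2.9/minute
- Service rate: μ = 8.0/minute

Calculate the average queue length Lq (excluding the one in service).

ρ = λ/μ = 2.9/8.0 = 0.3625
For M/M/1: Lq = λ²/(μ(μ-λ))
Lq = 8.41/(8.0 × 5.10)
Lq = 0.2061 jobs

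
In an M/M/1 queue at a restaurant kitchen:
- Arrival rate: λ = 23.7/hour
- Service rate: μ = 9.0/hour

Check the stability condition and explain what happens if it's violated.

Stability requires ρ = λ/(cμ) < 1
ρ = 23.7/(1 × 9.0) = 23.7/9.00 = 2.6333
Since 2.6333 ≥ 1, the system is UNSTABLE.
Queue grows without bound. Need μ > λ = 23.7.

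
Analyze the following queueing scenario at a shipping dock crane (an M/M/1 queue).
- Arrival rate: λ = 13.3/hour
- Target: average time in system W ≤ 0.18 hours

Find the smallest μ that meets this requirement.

For M/M/1: W = 1/(μ-λ)
Need W ≤ 0.18, so 1/(μ-λ) ≤ 0.18
μ - λ ≥ 1/0.18 = 5.5556
μ ≥ 13.3 + 5.5556 = 18.8556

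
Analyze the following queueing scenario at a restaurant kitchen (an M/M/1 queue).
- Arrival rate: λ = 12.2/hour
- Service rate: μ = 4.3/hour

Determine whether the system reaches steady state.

Stability requires ρ = λ/(cμ) < 1
ρ = 12.2/(1 × 4.3) = 12.2/4.30 = 2.8372
Since 2.8372 ≥ 1, the system is UNSTABLE.
Queue grows without bound. Need μ > λ = 12.2.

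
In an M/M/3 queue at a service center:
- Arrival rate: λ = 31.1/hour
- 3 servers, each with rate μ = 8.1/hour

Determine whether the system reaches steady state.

Stability requires ρ = λ/(cμ) < 1
ρ = 31.1/(3 × 8.1) = 31.1/24.30 = 1.2798
Since 1.2798 ≥ 1, the system is UNSTABLE.
Need c > λ/μ = 31.1/8.1 = 3.84.
Minimum servers needed: c = 4.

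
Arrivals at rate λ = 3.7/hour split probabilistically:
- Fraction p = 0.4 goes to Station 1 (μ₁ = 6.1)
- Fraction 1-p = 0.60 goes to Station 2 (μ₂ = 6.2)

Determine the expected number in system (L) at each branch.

Effective rates: λ₁ = 3.7×0.4 = 1.48, λ₂ = 3.7×0.60 = 2.22
Station 1: ρ₁ = 1.48/6.1 = 0.2426, L₁ = ρ₁/(1-ρ₁) = 0.2426/(1-0.2426) = 0.3203
Station 2: ρ₂ = 2.22/6.2 = 0.35806, L₂ = ρ₂/(1-ρ₂) = 0.35806/(1-0.35806) = 0.5578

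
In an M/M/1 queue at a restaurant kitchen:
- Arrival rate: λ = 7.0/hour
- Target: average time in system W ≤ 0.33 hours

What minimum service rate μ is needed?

For M/M/1: W = 1/(μ-λ)
Need W ≤ 0.33, so 1/(μ-λ) ≤ 0.33
μ - λ ≥ 1/0.33 = 3.0303
μ ≥ 7.0 + 3.0303 = 10.0303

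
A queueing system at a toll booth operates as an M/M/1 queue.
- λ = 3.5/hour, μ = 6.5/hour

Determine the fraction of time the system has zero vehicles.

ρ = λ/μ = 3.5/6.5 = 0.5385
P(0) = 1 - ρ = 1 - 0.5385 = 0.4615
The server is idle 46.15% of the time.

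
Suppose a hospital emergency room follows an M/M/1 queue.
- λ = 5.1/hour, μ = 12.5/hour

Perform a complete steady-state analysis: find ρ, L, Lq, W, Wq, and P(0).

Step 1: ρ = λ/μ = 5.1/12.5 = 0.4080
Step 2: L = λ/(μ-λ) = 5.1/7.40 = 0.6892
Step 3: Lq = λ²/(μ(μ-λ)) = 26.01/(12.5×7.40) = 0.2812
Step 4: W = 1/(μ-λ) = 1/7.40 = 0.13514
Step 5: Wq = λ/(μ(μ-λ)) = 5.1/(12.5×7.40) = 0.05514
Step 6: P(0) = 1-ρ = 0.5920
Verify: L = λW = 5.1×0.13514 = 0.6892 ✔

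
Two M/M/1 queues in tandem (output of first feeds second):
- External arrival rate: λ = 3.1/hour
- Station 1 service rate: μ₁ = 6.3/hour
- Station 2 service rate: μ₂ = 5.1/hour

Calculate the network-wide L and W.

By Jackson's theorem, each station behaves as independent M/M/1.
Station 1: ρ₁ = 3.1/6.3 = 0.4921, L₁ = ρ₁/(1-ρ₁) = λ/(μ₁-λ) = 3.1/3.20 = 0.9688
Station 2: ρ₂ = 3.1/5.1 = 0.6078, L₂ = ρ₂/(1-ρ₂) = λ/(μ₂-λ) = 3.1/2.00 = 1.5500
Total: L = L₁ + L₂ = 0.9688 + 1.5500 = 2.5188
W = L/λ = 2.5188/3.1 = 0.8125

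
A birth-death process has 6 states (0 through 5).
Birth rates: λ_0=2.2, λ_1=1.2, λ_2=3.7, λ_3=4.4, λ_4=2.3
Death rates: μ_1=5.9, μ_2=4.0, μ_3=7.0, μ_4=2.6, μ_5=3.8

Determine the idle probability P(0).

Ratios P(n)/P(0) = (λ₀···λₙ₋₁)/(μ₁···μₙ):
P(1)/P(0) = (2.2)/(5.9) = 0.37288
P(2)/P(0) = (2.2×1.2)/(5.9×4.0) = 0.11186
P(3)/P(0) = (2.2×1.2×3.7)/(5.9×4.0×7.0) = 0.059128
P(4)/P(0) = (2.2×1.2×3.7×4.4)/(5.9×4.0×7.0×2.6) = 0.10006
P(5)/P(0) = (2.2×1.2×3.7×4.4×2.3)/(5.9×4.0×7.0×2.6×3.8) = 0.060565

Normalization: ∑ P(n) = 1
P(0) × (1.0000 + 0.37288 + 0.11186 + 0.059128 + 0.10006 + 0.060565) = 1
P(0) × 1.7045 = 1
P(0) = 1/1.7045 = 0.5867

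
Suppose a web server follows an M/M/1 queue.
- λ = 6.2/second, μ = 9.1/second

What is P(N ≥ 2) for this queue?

ρ = λ/μ = 6.2/9.1 = 0.6813
P(N ≥ n) = ρⁿ
P(N ≥ 2) = 0.6813^2
P(N ≥ 2) = 0.4642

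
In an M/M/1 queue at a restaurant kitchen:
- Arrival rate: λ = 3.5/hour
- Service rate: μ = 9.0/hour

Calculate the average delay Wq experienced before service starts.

First, compute utilization: ρ = λ/μ = 3.5/9.0 = 0.3889
For M/M/1: Wq = λ/(μ(μ-λ))
Wq = 3.5/(9.0 × (9.0-3.5))
Wq = 3.5/(9.0 × 5.50)
Wq = 0.07071 hours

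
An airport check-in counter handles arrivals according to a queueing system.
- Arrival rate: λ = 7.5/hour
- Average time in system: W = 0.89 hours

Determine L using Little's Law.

Little's Law: L = λW
L = 7.5 × 0.89 = 6.6750 passengers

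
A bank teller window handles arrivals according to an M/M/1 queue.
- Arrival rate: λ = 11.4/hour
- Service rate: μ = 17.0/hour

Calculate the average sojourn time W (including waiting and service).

First, compute utilization: ρ = λ/μ = 11.4/17.0 = 0.6706
For M/M/1: W = 1/(μ-λ)
W = 1/(17.0-11.4) = 1/5.60
W = 0.1786 hours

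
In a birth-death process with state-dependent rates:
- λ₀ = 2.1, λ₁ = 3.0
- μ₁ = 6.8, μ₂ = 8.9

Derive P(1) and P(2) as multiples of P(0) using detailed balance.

Balance equations:
State 0: λ₀P₀ = μ₁P₁ → P₁ = (λ₀/μ₁)P₀ = (2.1/6.8)P₀ = 0.3088P₀
State 1: P₂ = (λ₀λ₁)/(μ₁μ₂)P₀ = (2.1×3.0)/(6.8×8.9)P₀ = 0.1041P₀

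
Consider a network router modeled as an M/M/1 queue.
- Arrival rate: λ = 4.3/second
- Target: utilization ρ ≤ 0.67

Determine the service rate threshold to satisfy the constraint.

ρ = λ/μ, so μ = λ/ρ
μ ≥ 4.3/0.67 = 6.4179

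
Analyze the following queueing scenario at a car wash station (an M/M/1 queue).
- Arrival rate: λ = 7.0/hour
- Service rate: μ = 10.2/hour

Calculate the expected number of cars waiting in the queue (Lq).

ρ = λ/μ = 7.0/10.2 = 0.6863
For M/M/1: Lq = λ²/(μ(μ-λ))
Lq = 49.00/(10.2 × 3.20)
Lq = 1.5012 cars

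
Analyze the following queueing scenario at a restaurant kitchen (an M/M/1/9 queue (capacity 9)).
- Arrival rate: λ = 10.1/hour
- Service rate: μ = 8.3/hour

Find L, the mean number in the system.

ρ = λ/μ = 10.1/8.3 = 1.21687
P₀ = (1-ρ)/(1-ρ^(K+1)) = (1-1.21687)/(1-1.21687^10) = -0.2169/-6.1194 = 0.03544
P_K = P₀×ρ^K = 0.03544 × 1.21687^9 = 0.03544 × 5.8506 = 0.2073
L = ρ[1 - (K+1)ρ^K + Kρ^(K+1)] / [(1-ρ)(1-ρ^(K+1))]
L = 1.21687 × (1 - 10×5.85056 + 9×7.11937) / ((1 - 1.21687) × (1 - 7.11937)) = 6.0231 orders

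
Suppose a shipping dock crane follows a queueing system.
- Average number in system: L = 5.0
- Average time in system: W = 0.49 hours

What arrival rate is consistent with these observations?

Little's Law: L = λW, so λ = L/W
λ = 5.0/0.49 = 10.2041 containers/hour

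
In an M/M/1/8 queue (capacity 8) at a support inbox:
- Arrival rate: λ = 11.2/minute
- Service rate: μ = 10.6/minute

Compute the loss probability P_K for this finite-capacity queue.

ρ = λ/μ = 11.2/10.6 = 1.056604
P₀ = (1-ρ)/(1-ρ^(K+1)) = (1-1.056604)/(1-1.056604^9) = -0.056604/-0.64138 = 0.08825
P_K = P₀×ρ^K = 0.08825 × 1.056604^8 = 0.08825 × 1.5535 = 0.1371
Blocking probability = 13.71%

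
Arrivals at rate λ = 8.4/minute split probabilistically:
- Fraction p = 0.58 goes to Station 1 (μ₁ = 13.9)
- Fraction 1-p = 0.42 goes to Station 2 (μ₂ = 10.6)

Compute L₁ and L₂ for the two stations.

Effective rates: λ₁ = 8.4×0.58 = 4.872, λ₂ = 8.4×0.42 = 3.528
Station 1: ρ₁ = 4.872/13.9 = 0.350504, L₁ = ρ₁/(1-ρ₁) = 0.350504/(1-0.350504) = 0.5397
Station 2: ρ₂ = 3.528/10.6 = 0.33283, L₂ = ρ₂/(1-ρ₂) = 0.33283/(1-0.33283) = 0.4989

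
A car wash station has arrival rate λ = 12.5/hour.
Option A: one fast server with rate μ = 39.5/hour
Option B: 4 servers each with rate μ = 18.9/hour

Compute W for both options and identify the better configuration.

Option A: single server μ = 39.5 (M/M/1)
  ρ_A = 12.5/39.5 = 0.3165
  W_A = 1/(μ-λ) = 1/(39.5-12.5) = 1/27.00 = 0.03704

Option B: 4 servers μ = 18.9 (M/M/4)
  ρ_B = λ/(cμ) = 12.5/(4×18.9) = 0.1653
  Offered load a = λ/μ = cρ = 12.5/18.9 = 0.6614
  P₀ = [ Σₙ₌₀^3 aⁿ/n! + a^4/(4!(1-ρ)) ]⁻¹
  Σ = a^0/0! + a^1/1! + a^2/2! + a^3/3! = 1.0000 + 0.6614 + 0.2187 + 0.04822 = 1.9283
  a^4/(4!(1-ρ)) = 0.191334/(24 × 0.834656) = 0.009552
  P₀ = 1/(1.9283 + 0.009552) = 0.5160
  Lq = P₀·a^4·ρ / (4!(1-ρ)²) = 0.51604 × 0.19133 × 0.16534 / (24 × 0.69665) = 0.0009764
  Wq_B = Lq/λ = 0.0009764/12.5 = 0.00007811
  W_B = Wq_B + 1/μ = 0.00007811 + 0.05291 = 0.05299

Since W_A = 0.03704 < W_B = 0.05299, Option A (single fast server) has the shorter time in system.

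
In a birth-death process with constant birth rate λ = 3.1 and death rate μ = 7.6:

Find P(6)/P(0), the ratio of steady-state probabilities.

For constant rates: P(n)/P(0) = (λ/μ)^n
P(6)/P(0) = (3.1/7.6)^6 = 0.4079^6 = 0.004606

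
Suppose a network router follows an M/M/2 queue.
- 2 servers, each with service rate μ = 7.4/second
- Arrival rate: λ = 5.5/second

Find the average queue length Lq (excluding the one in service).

Traffic intensity: ρ = λ/(cμ) = 5.5/(2×7.4) = 0.3716
Since ρ = 0.3716 < 1, system is stable.
Offered load a = λ/μ = cρ = 5.5/7.4 = 0.7432
P₀ = [ Σₙ₌₀^1 aⁿ/n! + a^2/(2!(1-ρ)) ]⁻¹
Σ = a^0/0! + a^1/1! = 1.0000 + 0.7432 = 1.7432
a^2/(2!(1-ρ)) = 0.55241/(2 × 0.62838) = 0.4396
P₀ = 1/(1.7432 + 0.4396) = 0.4581
Lq = P₀·a^2·ρ / (2!(1-ρ)²) = 0.4581 × 0.5524 × 0.3716 / (2 × 0.3949) = 0.1191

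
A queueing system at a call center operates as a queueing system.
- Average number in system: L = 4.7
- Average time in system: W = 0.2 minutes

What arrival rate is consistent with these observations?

Little's Law: L = λW, so λ = L/W
λ = 4.7/0.2 = 23.5000 calls/minute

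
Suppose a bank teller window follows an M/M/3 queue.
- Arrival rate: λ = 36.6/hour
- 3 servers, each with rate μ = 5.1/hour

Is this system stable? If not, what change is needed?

Stability requires ρ = λ/(cμ) < 1
ρ = 36.6/(3 × 5.1) = 36.6/15.30 = 2.3922
Since 2.3922 ≥ 1, the system is UNSTABLE.
Need c > λ/μ = 36.6/5.1 = 7.18.
Minimum servers needed: c = 8.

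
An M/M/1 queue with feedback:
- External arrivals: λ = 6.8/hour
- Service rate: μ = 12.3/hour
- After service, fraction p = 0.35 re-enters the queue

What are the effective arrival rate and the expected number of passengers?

Effective arrival rate: λ_eff = λ/(1-p) = 6.8/(1-0.35) = 6.8/0.65 = 10.46154
ρ = λ_eff/μ = 10.46154/12.3 = 0.850532
L = ρ/(1-ρ) = 0.850532/(1-0.850532) = 5.6904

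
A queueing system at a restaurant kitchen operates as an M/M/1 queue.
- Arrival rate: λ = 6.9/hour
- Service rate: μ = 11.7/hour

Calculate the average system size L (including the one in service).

ρ = λ/μ = 6.9/11.7 = 0.5897
For M/M/1: L = λ/(μ-λ)
L = 6.9/(11.7-6.9) = 6.9/4.80
L = 1.4375 orders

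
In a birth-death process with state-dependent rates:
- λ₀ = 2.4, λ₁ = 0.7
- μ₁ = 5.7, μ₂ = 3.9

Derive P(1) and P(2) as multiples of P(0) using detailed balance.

Balance equations:
State 0: λ₀P₀ = μ₁P₁ → P₁ = (λ₀/μ₁)P₀ = (2.4/5.7)P₀ = 0.4211P₀
State 1: P₂ = (λ₀λ₁)/(μ₁μ₂)P₀ = (2.4×0.7)/(5.7×3.9)P₀ = 0.07557P₀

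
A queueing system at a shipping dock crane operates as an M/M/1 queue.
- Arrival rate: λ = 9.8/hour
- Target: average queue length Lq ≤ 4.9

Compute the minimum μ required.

For M/M/1: Lq = λ²/(μ(μ-λ))
Need Lq ≤ 4.9, i.e. μ(μ-λ) ≥ λ²/4.9
μ² - 9.8μ - 96.04/4.9 ≥ 0  →  μ² - 9.8μ - 19.6000 ≥ 0
Quadratic formula (positive root): μ = [λ + √(λ² + 4×19.6000)]/2
Discriminant: 96.04 + 4×19.6000 = 174.4400, √174.4400 = 13.2076
μ ≥ (9.8 + 13.2076)/2 = 11.5038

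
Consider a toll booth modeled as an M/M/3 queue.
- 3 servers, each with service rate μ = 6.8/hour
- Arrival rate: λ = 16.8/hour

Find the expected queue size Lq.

Traffic intensity: ρ = λ/(cμ) = 16.8/(3×6.8) = 0.8235
Since ρ = 0.8235 < 1, system is stable.
Offered load a = λ/μ = cρ = 16.8/6.8 = 2.4706
P₀ = [ Σₙ₌₀^2 aⁿ/n! + a^3/(3!(1-ρ)) ]⁻¹
Σ = a^0/0! + a^1/1! + a^2/2! = 1.0000 + 2.4706 + 3.0519 = 6.5225
a^3/(3!(1-ρ)) = 15.0800/(6 × 0.176471) = 14.2422
P₀ = 1/(6.5225 + 14.2422) = 0.04816
Lq = P₀·a^3·ρ / (3!(1-ρ)²) = 0.048159 × 15.0800 × 0.82353 / (6 × 0.031142) = 3.2008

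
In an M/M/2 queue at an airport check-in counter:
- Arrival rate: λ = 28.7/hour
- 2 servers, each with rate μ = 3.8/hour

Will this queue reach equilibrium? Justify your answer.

Stability requires ρ = λ/(cμ) < 1
ρ = 28.7/(2 × 3.8) = 28.7/7.60 = 3.7763
Since 3.7763 ≥ 1, the system is UNSTABLE.
Need c > λ/μ = 28.7/3.8 = 7.55.
Minimum servers needed: c = 8.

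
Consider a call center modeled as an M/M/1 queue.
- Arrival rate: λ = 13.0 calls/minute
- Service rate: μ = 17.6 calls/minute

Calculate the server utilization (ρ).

Server utilization: ρ = λ/μ
ρ = 13.0/17.6 = 0.7386
The server is busy 73.86% of the time.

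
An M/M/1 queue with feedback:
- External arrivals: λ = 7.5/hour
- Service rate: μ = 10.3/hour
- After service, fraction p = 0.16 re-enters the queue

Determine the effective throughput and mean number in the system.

Effective arrival rate: λ_eff = λ/(1-p) = 7.5/(1-0.16) = 7.5/0.84 = 8.928571
ρ = λ_eff/μ = 8.928571/10.3 = 0.866852
L = ρ/(1-ρ) = 0.866852/(1-0.866852) = 6.5104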